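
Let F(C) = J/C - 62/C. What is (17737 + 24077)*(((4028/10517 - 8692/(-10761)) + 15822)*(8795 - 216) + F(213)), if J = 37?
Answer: 15203166252551996725662/2678438009 ≈ 5.6761e+12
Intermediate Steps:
F(C) = -25/C (F(C) = 37/C - 62/C = -25/C)
(17737 + 24077)*(((4028/10517 - 8692/(-10761)) + 15822)*(8795 - 216) + F(213)) = (17737 + 24077)*(((4028/10517 - 8692/(-10761)) + 15822)*(8795 - 216) - 25/213) = 41814*(((4028*(1/10517) - 8692*(-1/10761)) + 15822)*8579 - 25*1/213) = 41814*(((4028/10517 + 8692/10761) + 15822)*8579 - 25/213) = 41814*((134759072/113173437 + 15822)*8579 - 25/213) = 41814*((1790764879286/113173437)*8579 - 25/213) = 41814*(15362971899394594/113173437 - 25/213) = 41814*(1090771003913904199/8035314027) = 15203166252551996725662/2678438009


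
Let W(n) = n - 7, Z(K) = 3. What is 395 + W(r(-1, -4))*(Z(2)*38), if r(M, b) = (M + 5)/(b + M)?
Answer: -2471/5 ≈ -494.20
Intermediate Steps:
r(M, b) = (5 + M)/(M + b)
W(n) = -7 + n
395 + W(r(-1, -4))*(Z(2)*38) = 395 + (-7 + (5 - 1)/(-1 - 4))*(3*38) = 395 + (-7 + 4/(-5))*114 = 395 + (-7 - 1/5*4)*114 = 395 + (-7 - 4/5)*114 = 395 - 39/5*114 = 395 - 4446/5 = -2471/5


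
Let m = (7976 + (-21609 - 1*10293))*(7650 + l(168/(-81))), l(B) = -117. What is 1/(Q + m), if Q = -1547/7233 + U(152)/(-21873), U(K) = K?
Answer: -17578601/3168271385375241 ≈ -5.5483e-9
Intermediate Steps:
Q = -3881883/17578601 (Q = -1547/7233 + 152/(-21873) = -1547*1/7233 + 152*(-1/21873) = -1547/7233 - 152/21873 = -3881883/17578601 ≈ -0.22083)
m = -180234558 (m = (7976 + (-21609 - 1*10293))*(7650 - 117) = (7976 + (-21609 - 10293))*7533 = (7976 - 31902)*7533 = -23926*7533 = -180234558)
1/(Q + m) = 1/(-3881883/17578601 - 180234558) = 1/(-3168271385375241/17578601) = -17578601/3168271385375241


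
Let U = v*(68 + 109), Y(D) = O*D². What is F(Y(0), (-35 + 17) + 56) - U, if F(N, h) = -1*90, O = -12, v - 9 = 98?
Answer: -19029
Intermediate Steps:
v = 107 (v = 9 + 98 = 107)
Y(D) = -12*D²
F(N, h) = -90
U = 18939 (U = 107*(68 + 109) = 107*177 = 18939)
F(Y(0), (-35 + 17) + 56) - U = -90 - 1*18939 = -90 - 18939 = -19029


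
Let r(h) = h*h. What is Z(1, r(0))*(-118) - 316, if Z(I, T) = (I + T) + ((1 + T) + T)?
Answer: -552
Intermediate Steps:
r(h) = h²
Z(I, T) = 1 + I + 3*T (Z(I, T) = (I + T) + (1 + 2*T) = 1 + I + 3*T)
Z(1, r(0))*(-118) - 316 = (1 + 1 + 3*0²)*(-118) - 316 = (1 + 1 + 3*0)*(-118) - 316 = (1 + 1 + 0)*(-118) - 316 = 2*(-118) - 316 = -236 - 316 = -552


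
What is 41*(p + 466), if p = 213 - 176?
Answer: 20623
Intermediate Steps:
p = 37
41*(p + 466) = 41*(37 + 466) = 41*503 = 20623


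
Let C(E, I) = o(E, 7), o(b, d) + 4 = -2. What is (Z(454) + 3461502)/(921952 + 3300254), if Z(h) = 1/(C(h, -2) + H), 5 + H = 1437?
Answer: 4936101853/6020865756 ≈ 0.81983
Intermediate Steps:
o(b, d) = -6 (o(b, d) = -4 - 2 = -6)
C(E, I) = -6
H = 1432 (H = -5 + 1437 = 1432)
Z(h) = 1/1426 (Z(h) = 1/(-6 + 1432) = 1/1426)
(Z(454) + 3461502)/(921952 + 3300254) = (1/1426 + 3461502)/(921952 + 3300254) = (4936101853/1426)/4222206 = (4936101853/1426)*(1/4222206) = 4936101853/6020865756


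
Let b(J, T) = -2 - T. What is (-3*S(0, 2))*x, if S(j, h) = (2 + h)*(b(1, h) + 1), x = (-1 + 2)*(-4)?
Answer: -144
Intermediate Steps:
x = -4 (x = 1*(-4) = -4)
S(j, h) = (-1 - h)*(2 + h) (S(j, h) = (2 + h)*((-2 - h) + 1) = (2 + h)*(-1 - h) = (-1 - h)*(2 + h))
(-3*S(0, 2))*x = -3*(-2 - 1*2 - 1*2*(2 + 2))*(-4) = -3*(-2 - 2 - 1*2*4)*(-4) = -3*(-2 - 2 - 8)*(-4) = -3*(-12)*(-4) = 36*(-4) = -144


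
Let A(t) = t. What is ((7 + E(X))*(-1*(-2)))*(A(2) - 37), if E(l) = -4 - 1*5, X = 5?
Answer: 140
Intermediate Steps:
E(l) = -9 (E(l) = -4 - 5 = -9)
((7 + E(X))*(-1*(-2)))*(A(2) - 37) = ((7 - 9)*(-1*(-2)))*(2 - 37) = -2*2*(-35) = -4*(-35) = 140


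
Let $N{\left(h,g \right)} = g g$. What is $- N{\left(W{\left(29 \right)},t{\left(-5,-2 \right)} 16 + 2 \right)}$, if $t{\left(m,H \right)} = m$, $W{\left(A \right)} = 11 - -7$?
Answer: $-6084$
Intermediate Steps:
$W{\left(A \right)} = 18$ ($W{\left(A \right)} = 11 + 7 = 18$)
$N{\left(h,g \right)} = g^{2}$
$- N{\left(W{\left(29 \right)},t{\left(-5,-2 \right)} 16 + 2 \right)} = - \left(\left(-5\right) 16 + 2\right)^{2} = - \left(-80 + 2\right)^{2} = - \left(-78\right)^{2} = \left(-1\right) 6084 = -6084$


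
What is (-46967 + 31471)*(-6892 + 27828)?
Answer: -324424256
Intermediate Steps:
(-46967 + 31471)*(-6892 + 27828) = -15496*20936 = -324424256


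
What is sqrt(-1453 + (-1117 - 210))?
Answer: 2*I*sqrt(695) ≈ 52.726*I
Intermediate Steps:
sqrt(-1453 + (-1117 - 210)) = sqrt(-1453 - 1327) = sqrt(-2780) = 2*I*sqrt(695)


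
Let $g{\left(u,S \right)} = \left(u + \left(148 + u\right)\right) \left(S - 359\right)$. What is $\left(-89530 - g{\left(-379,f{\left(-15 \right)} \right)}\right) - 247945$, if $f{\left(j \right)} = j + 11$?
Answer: $-558905$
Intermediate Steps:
$f{\left(j \right)} = 11 + j$
$g{\left(u,S \right)} = \left(-359 + S\right) \left(148 + 2 u\right)$ ($g{\left(u,S \right)} = \left(148 + 2 u\right) \left(-359 + S\right) = \left(-359 + S\right) \left(148 + 2 u\right)$)
$\left(-89530 - g{\left(-379,f{\left(-15 \right)} \right)}\right) - 247945 = \left(-89530 - \left(-53132 - -272122 + 148 \left(11 - 15\right) + 2 \left(11 - 15\right) \left(-379\right)\right)\right) - 247945 = \left(-89530 - \left(-53132 + 272122 + 148 \left(-4\right) + 2 \left(-4\right) \left(-379\right)\right)\right) - 247945 = \left(-89530 - \left(-53132 + 272122 - 592 + 3032\right)\right) - 247945 = \left(-89530 - 221430\right) - 247945 = -310960 - 247945 = -558905$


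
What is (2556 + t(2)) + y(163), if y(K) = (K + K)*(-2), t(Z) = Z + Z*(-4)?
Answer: 1898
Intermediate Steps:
t(Z) = -3*Z (t(Z) = Z - 4*Z = -3*Z)
y(K) = -4*K (y(K) = (2*K)*(-2) = -4*K)
(2556 + t(2)) + y(163) = (2556 - 3*2) - 4*163 = (2556 - 6) - 652 = 2550 - 652 = 1898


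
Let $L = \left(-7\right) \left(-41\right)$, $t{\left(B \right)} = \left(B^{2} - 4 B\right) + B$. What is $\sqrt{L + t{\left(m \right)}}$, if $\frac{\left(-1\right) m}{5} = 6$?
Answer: $\sqrt{1277} \approx 35.735$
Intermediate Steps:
$m = -30$ ($m = \left(-5\right) 6 = -30$)
$t{\left(B \right)} = B^{2} - 3 B$
$L = 287$
$\sqrt{L + t{\left(m \right)}} = \sqrt{287 - 30 \left(-3 - 30\right)} = \sqrt{287 - -990} = \sqrt{287 + 990} = \sqrt{1277}$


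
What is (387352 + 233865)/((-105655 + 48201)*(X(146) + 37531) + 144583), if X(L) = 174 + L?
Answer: -621217/2174546771 ≈ -0.00028568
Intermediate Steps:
(387352 + 233865)/((-105655 + 48201)*(X(146) + 37531) + 144583) = (387352 + 233865)/((-105655 + 48201)*((174 + 146) + 37531) + 144583) = 621217/(-57454*(320 + 37531) + 144583) = 621217/(-57454*37851 + 144583) = 621217/(-2174691354 + 144583) = 621217/(-2174546771) = 621217*(-1/2174546771) = -621217/2174546771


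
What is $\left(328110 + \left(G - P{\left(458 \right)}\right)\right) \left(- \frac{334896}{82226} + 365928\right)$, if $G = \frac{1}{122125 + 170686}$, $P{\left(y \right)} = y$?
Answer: $\frac{1443345117561345455568}{12038338643} \approx 1.199 \cdot 10^{11}$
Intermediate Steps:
$G = \frac{1}{292811} \approx 3.4152 \cdot 10^{-6}$
$\left(328110 + \left(G - P{\left(458 \right)}\right)\right) \left(- \frac{334896}{82226} + 365928\right) = \left(328110 + \left(\frac{1}{292811} - 458\right)\right) \left(- \frac{334896}{82226} + 365928\right) = \left(328110 + \left(\frac{1}{292811} - 458\right)\right) \left(\left(-334896\right) \frac{1}{82226} + 365928\right) = \left(328110 - \frac{134107437}{292811}\right) \left(- \frac{167448}{41113} + 365928\right) = \frac{95940109773}{292811} \cdot \frac{15044230416}{41113} = \frac{1443345117561345455568}{12038338643}$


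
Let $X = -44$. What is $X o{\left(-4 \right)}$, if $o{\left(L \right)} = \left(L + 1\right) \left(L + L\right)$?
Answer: $-1056$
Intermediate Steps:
$o{\left(L \right)} = 2 L \left(1 + L\right)$ ($o{\left(L \right)} = \left(1 + L\right) 2 L = 2 L \left(1 + L\right)$)
$X o{\left(-4 \right)} = - 44 \cdot 2 \left(-4\right) \left(1 - 4\right) = - 44 \cdot 2 \left(-4\right) \left(-3\right) = \left(-44\right) 24 = -1056$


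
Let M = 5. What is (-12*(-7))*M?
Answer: 420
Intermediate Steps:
(-12*(-7))*M = -12*(-7)*5 = 84*5 = 420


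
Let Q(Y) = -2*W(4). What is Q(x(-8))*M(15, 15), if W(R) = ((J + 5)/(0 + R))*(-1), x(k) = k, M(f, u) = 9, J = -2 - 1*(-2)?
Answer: 45/2 ≈ 22.500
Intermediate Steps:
J = 0 (J = -2 + 2 = 0)
W(R) = -5/R (W(R) = ((0 + 5)/(0 + R))*(-1) = (5/R)*(-1) = -5/R)
Q(Y) = 5/2 (Q(Y) = -(-10)/4 = -2*(-5/4) = 5/2)
Q(x(-8))*M(15, 15) = (5/2)*9 = 45/2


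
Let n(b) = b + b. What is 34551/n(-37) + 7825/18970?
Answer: -32742671/70189 ≈ -466.49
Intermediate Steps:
n(b) = 2*b
34551/n(-37) + 7825/18970 = 34551/((2*(-37))) + 7825/18970 = 34551/(-74) + 7825*(1/18970) = 34551*(-1/74) + 1565/3794 = -34551/74 + 1565/3794 = -32742671/70189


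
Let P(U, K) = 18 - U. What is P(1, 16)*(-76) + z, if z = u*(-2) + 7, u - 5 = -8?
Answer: -1279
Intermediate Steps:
u = -3 (u = 5 - 8 = -3)
z = 13 (z = -3*(-2) + 7 = 6 + 7 = 13)
P(1, 16)*(-76) + z = (18 - 1*1)*(-76) + 13 = (18 - 1)*(-76) + 13 = 17*(-76) + 13 = -1292 + 13 = -1279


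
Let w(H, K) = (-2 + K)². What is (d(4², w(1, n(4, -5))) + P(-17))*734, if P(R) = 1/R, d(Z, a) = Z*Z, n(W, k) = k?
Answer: 3193634/17 ≈ 1.8786e+5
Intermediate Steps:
d(Z, a) = Z²
(d(4², w(1, n(4, -5))) + P(-17))*734 = ((4²)² + 1/(-17))*734 = (16² - 1/17)*734 = (256 - 1/17)*734 = (4351/17)*734 = 3193634/17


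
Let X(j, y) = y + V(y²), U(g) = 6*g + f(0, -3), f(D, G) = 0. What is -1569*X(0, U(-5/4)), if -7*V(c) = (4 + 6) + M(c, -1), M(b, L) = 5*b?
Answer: 2157375/28 ≈ 77049.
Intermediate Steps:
U(g) = 6*g (U(g) = 6*g + 0 = 6*g)
V(c) = -10/7 - 5*c/7 (V(c) = -((4 + 6) + 5*c)/7 = -(10 + 5*c)/7 = -10/7 - 5*c/7)
X(j, y) = -10/7 + y - 5*y²/7 (X(j, y) = y + (-10/7 - 5*y²/7) = -10/7 + y - 5*y²/7)
-1569*X(0, U(-5/4)) = -1569*(-10/7 + 6*(-5/4) - 5*(6*(-5/4))²/7) = -1569*(-10/7 - 15/2 - 5*(-15/2)²/7) = -1569*(-10/7 - 15/2 - 5/7*225/4) = -1569*(-10/7 - 15/2 - 1125/28) = -1569*(-1375/28) = 2157375/28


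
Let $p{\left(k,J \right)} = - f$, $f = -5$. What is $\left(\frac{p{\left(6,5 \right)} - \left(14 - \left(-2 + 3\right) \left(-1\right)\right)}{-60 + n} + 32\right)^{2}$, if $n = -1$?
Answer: $\frac{3849444}{3721} \approx 1034.5$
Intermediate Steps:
$p{\left(k,J \right)} = 5$ ($p{\left(k,J \right)} = \left(-1\right) \left(-5\right) = 5$)
$\left(\frac{p{\left(6,5 \right)} - \left(14 - \left(-2 + 3\right) \left(-1\right)\right)}{-60 + n} + 32\right)^{2} = \left(\frac{5 - \left(14 - \left(-2 + 3\right) \left(-1\right)\right)}{-60 - 1} + 32\right)^{2} = \left(\frac{5 + \left(-14 + 1 \left(-1\right)\right)}{-61} + 32\right)^{2} = \left(\left(5 - 15\right) \left(- \frac{1}{61}\right) + 32\right)^{2} = \left(\left(-10\right) \left(- \frac{1}{61}\right) + 32\right)^{2} = \left(\frac{10}{61} + 32\right)^{2} = \left(\frac{1962}{61}\right)^{2} = \frac{3849444}{3721}$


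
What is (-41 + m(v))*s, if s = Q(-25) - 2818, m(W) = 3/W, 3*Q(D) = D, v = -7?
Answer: 2458910/21 ≈ 1.1709e+5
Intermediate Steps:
Q(D) = D/3
s = -8479/3 (s = (1/3)*(-25) - 2818 = -25/3 - 2818 = -8479/3 ≈ -2826.3)
(-41 + m(v))*s = (-41 + 3/(-7))*(-8479/3) = (-41 + 3*(-1/7))*(-8479/3) = (-41 - 3/7)*(-8479/3) = -290/7*(-8479/3) = 2458910/21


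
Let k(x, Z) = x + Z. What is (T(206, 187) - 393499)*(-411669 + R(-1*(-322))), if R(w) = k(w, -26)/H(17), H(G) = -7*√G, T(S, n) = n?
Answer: 161914357728 + 6848256*√17/7 ≈ 1.6192e+11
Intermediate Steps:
k(x, Z) = Z + x
R(w) = -√17*(-26 + w)/119 (R(w) = (-26 + w)/((-7*√17)) = (-26 + w)*(-√17/119) = -√17*(-26 + w)/119)
(T(206, 187) - 393499)*(-411669 + R(-1*(-322))) = (187 - 393499)*(-411669 + √17*(26 - (-1)*(-322))/119) = -393312*(-411669 + √17*(26 - 1*322)/119) = -393312*(-411669 + √17*(26 - 322)/119) = -393312*(-411669 + (1/119)*√17*(-296)) = -393312*(-411669 - 296*√17/119) = 161914357728 + 6848256*√17/7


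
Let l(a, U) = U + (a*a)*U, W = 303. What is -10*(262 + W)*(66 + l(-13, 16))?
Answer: -15740900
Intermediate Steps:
l(a, U) = U + U*a² (l(a, U) = U + a²*U = U + U*a²)
-10*(262 + W)*(66 + l(-13, 16)) = -10*(262 + 303)*(66 + 16*(1 + (-13)²)) = -5650*(66 + 16*(1 + 169)) = -5650*(66 + 16*170) = -5650*(66 + 2720) = -5650*2786 = -10*1574090 = -15740900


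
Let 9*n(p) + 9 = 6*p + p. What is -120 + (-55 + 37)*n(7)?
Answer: -200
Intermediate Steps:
n(p) = -1 + 7*p/9 (n(p) = -1 + (6*p + p)/9 = -1 + (7*p)/9 = -1 + 7*p/9)
-120 + (-55 + 37)*n(7) = -120 + (-55 + 37)*(-1 + (7/9)*7) = -120 - 18*(-1 + 49/9) = -120 - 18*40/9 = -120 - 80 = -200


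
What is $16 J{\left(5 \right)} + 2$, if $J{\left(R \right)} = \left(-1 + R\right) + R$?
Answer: $146$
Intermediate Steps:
$J{\left(R \right)} = -1 + 2 R$
$16 J{\left(5 \right)} + 2 = 16 \left(-1 + 2 \cdot 5\right) + 2 = 16 \left(-1 + 10\right) + 2 = 16 \cdot 9 + 2 = 144 + 2 = 146$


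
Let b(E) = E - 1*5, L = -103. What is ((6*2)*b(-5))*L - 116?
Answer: 12244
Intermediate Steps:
b(E) = -5 + E (b(E) = E - 5 = -5 + E)
((6*2)*b(-5))*L - 116 = ((6*2)*(-5 - 5))*(-103) - 116 = (12*(-10))*(-103) - 116 = -120*(-103) - 116 = 12360 - 116 = 12244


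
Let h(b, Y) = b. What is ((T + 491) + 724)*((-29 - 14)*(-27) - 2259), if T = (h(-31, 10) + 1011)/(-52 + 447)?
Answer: -105606738/79 ≈ -1.3368e+6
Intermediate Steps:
T = 196/79 (T = (-31 + 1011)/(-52 + 447) = 980/395 = 980*(1/395) = 196/79 ≈ 2.4810)
((T + 491) + 724)*((-29 - 14)*(-27) - 2259) = ((196/79 + 491) + 724)*((-29 - 14)*(-27) - 2259) = (38985/79 + 724)*(-43*(-27) - 2259) = 96181*(1161 - 2259)/79 = (96181/79)*(-1098) = -105606738/79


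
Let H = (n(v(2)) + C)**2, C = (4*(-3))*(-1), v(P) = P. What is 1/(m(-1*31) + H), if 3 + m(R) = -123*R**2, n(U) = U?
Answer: -1/118010 ≈ -8.4739e-6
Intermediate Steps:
C = 12 (C = -12*(-1) = 12)
m(R) = -3 - 123*R**2
H = 196 (H = (2 + 12)**2 = 14**2 = 196)
1/(m(-1*31) + H) = 1/((-3 - 123*(-1*31)**2) + 196) = 1/((-3 - 123*(-31)**2) + 196) = 1/((-3 - 123*961) + 196) = 1/((-3 - 118203) + 196) = 1/(-118206 + 196) = 1/(-118010) = -1/118010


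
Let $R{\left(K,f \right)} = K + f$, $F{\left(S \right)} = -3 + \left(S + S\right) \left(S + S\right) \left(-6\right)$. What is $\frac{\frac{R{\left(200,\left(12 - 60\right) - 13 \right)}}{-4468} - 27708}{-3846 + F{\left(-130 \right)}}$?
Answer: $\frac{123799483}{1829418132} \approx 0.067672$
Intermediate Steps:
$F{\left(S \right)} = -3 - 24 S^{2}$ ($F{\left(S \right)} = -3 + 2 S 2 S \left(-6\right) = -3 + 4 S^{2} \left(-6\right) = -3 - 24 S^{2}$)
$\frac{\frac{R{\left(200,\left(12 - 60\right) - 13 \right)}}{-4468} - 27708}{-3846 + F{\left(-130 \right)}} = \frac{\frac{200 + \left(\left(12 - 60\right) - 13\right)}{-4468} - 27708}{-3846 - \left(3 + 24 \left(-130\right)^{2}\right)} = \frac{\left(200 - 61\right) \left(- \frac{1}{4468}\right) - 27708}{-3846 - 405603} = \frac{139 \left(- \frac{1}{4468}\right) - 27708}{-3846 - 405603} = \frac{- \frac{139}{4468} - 27708}{-409449} = \left(- \frac{123799483}{4468}\right) \left(- \frac{1}{409449}\right) = \frac{123799483}{1829418132}$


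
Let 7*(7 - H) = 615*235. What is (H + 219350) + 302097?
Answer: 3505653/7 ≈ 5.0081e+5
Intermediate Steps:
H = -144476/7 (H = 7 - 615*235/7 = 7 - ⅐*144525 = 7 - 144525/7 = -144476/7 ≈ -20639.)
(H + 219350) + 302097 = (-144476/7 + 219350) + 302097 = 1390974/7 + 302097 = 3505653/7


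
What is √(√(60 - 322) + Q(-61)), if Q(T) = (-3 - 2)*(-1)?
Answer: √(5 + I*√262) ≈ 3.3122 + 2.4435*I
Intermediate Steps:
Q(T) = 5 (Q(T) = -5*(-1) = 5)
√(√(60 - 322) + Q(-61)) = √(√(60 - 322) + 5) = √(√(-262) + 5) = √(I*√262 + 5) = √(5 + I*√262)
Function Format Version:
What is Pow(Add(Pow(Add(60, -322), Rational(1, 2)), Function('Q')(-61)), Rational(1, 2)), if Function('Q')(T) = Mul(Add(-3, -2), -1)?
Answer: Pow(Add(5, Mul(I, Pow(262, Rational(1, 2)))), Rational(1, 2)) ≈ Add(3.3122, Mul(2.4435, I))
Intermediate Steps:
Function('Q')(T) = 5 (Function('Q')(T) = Mul(-5, -1) = 5)
Pow(Add(Pow(Add(60, -322), Rational(1, 2)), Function('Q')(-61)), Rational(1, 2)) = Pow(Add(Pow(Add(60, -322), Rational(1, 2)), 5), Rational(1, 2)) = Pow(Add(Pow(-262, Rational(1, 2)), 5), Rational(1, 2)) = Pow(Add(Mul(I, Pow(262, Rational(1, 2))), 5), Rational(1, 2)) = Pow(Add(5, Mul(I, Pow(262, Rational(1, 2)))), Rational(1, 2))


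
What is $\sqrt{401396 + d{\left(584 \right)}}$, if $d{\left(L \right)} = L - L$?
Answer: $2 \sqrt{100349} \approx 633.56$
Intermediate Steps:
$d{\left(L \right)} = 0$
$\sqrt{401396 + d{\left(584 \right)}} = \sqrt{401396 + 0} = \sqrt{401396} = 2 \sqrt{100349}$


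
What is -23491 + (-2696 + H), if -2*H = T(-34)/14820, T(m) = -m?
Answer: -388091357/14820 ≈ -26187.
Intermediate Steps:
H = -17/14820 (H = -(-1*(-34))/(2*14820) = -17/14820 ≈ -0.0011471)
-23491 + (-2696 + H) = -23491 + (-2696 - 17/14820) = -23491 - 39954737/14820 = -388091357/14820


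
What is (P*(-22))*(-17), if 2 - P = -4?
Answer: 2244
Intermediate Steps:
P = 6 (P = 2 - 1*(-4) = 2 + 4 = 6)
(P*(-22))*(-17) = (6*(-22))*(-17) = -132*(-17) = 2244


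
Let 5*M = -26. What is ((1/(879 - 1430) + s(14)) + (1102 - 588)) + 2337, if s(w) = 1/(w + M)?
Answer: 69122355/24244 ≈ 2851.1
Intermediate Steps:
M = -26/5 (M = (⅕)*(-26) = -26/5 ≈ -5.2000)
s(w) = 1/(-26/5 + w) (s(w) = 1/(w - 26/5) = 1/(-26/5 + w))
((1/(879 - 1430) + s(14)) + (1102 - 588)) + 2337 = ((1/(879 - 1430) + 5/(-26 + 5*14)) + (1102 - 588)) + 2337 = ((1/(-551) + 5/(-26 + 70)) + 514) + 2337 = ((-1/551 + 5/44) + 514) + 2337 = (2711/24244 + 514) + 2337 = 12464127/24244 + 2337 = 69122355/24244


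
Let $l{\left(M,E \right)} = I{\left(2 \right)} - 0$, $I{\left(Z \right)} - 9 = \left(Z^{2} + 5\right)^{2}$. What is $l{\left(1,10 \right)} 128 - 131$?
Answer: $11389$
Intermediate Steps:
$I{\left(Z \right)} = 9 + \left(5 + Z^{2}\right)^{2}$ ($I{\left(Z \right)} = 9 + \left(Z^{2} + 5\right)^{2} = 9 + \left(5 + Z^{2}\right)^{2}$)
$l{\left(M,E \right)} = 90$ ($l{\left(M,E \right)} = \left(9 + \left(5 + 2^{2}\right)^{2}\right) - 0 = \left(9 + \left(5 + 4\right)^{2}\right) + 0 = \left(9 + 9^{2}\right) + 0 = \left(9 + 81\right) + 0 = 90 + 0 = 90$)
$l{\left(1,10 \right)} 128 - 131 = 90 \cdot 128 - 131 = 11520 - 131 = 11389$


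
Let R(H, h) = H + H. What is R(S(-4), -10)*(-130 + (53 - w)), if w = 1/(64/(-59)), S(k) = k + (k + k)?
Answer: 14607/8 ≈ 1825.9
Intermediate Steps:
S(k) = 3*k (S(k) = k + 2*k = 3*k)
w = -59/64 (w = 1/(64*(-1/59)) = 1/(-64/59) = -59/64 ≈ -0.92188)
R(H, h) = 2*H
R(S(-4), -10)*(-130 + (53 - w)) = (2*(3*(-4)))*(-130 + (53 - 1*(-59/64))) = (2*(-12))*(-130 + (53 + 59/64)) = -24*(-130 + 3451/64) = -24*(-4869/64) = 14607/8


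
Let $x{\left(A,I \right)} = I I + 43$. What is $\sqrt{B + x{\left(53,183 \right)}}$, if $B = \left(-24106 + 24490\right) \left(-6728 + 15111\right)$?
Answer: $2 \sqrt{813151} \approx 1803.5$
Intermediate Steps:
$x{\left(A,I \right)} = 43 + I^{2}$ ($x{\left(A,I \right)} = I^{2} + 43 = 43 + I^{2}$)
$B = 3219072$ ($B = 384 \cdot 8383 = 3219072$)
$\sqrt{B + x{\left(53,183 \right)}} = \sqrt{3219072 + \left(43 + 183^{2}\right)} = \sqrt{3219072 + \left(43 + 33489\right)} = \sqrt{3219072 + 33532} = \sqrt{3252604} = 2 \sqrt{813151}$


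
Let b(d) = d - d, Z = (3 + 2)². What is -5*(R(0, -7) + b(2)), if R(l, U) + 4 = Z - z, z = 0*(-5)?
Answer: -105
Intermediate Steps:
z = 0
Z = 25 (Z = 5² = 25)
b(d) = 0
R(l, U) = 21 (R(l, U) = -4 + (25 - 1*0) = -4 + (25 + 0) = -4 + 25 = 21)
-5*(R(0, -7) + b(2)) = -5*(21 + 0) = -5*21 = -105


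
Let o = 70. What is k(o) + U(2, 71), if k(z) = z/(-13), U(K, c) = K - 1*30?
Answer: -434/13 ≈ -33.385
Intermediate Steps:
U(K, c) = -30 + K (U(K, c) = K - 30 = -30 + K)
k(z) = -z/13 (k(z) = z*(-1/13) = -z/13)
k(o) + U(2, 71) = -1/13*70 + (-30 + 2) = -70/13 - 28 = -434/13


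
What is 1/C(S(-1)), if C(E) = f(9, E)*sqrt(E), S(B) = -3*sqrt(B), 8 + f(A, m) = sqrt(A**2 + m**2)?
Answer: sqrt(3)/(6*sqrt(-I)*(-4 + 3*sqrt(2))) ≈ 0.84126 + 0.84126*I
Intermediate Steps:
f(A, m) = -8 + sqrt(A**2 + m**2)
C(E) = sqrt(E)*(-8 + sqrt(81 + E**2)) (C(E) = (-8 + sqrt(9**2 + E**2))*sqrt(E) = (-8 + sqrt(81 + E**2))*sqrt(E) = sqrt(E)*(-8 + sqrt(81 + E**2)))
1/C(S(-1)) = 1/(sqrt(-3*I)*(-8 + sqrt(81 + (-3*I)**2))) = 1/((sqrt(3)*sqrt(-I))*(-8 + sqrt(81 - 9))) = 1/((sqrt(3)*sqrt(-I))*(-8 + sqrt(72))) = 1/((sqrt(3)*sqrt(-I))*(-8 + 6*sqrt(2))) = 1/(sqrt(3)*sqrt(-I)*(-8 + 6*sqrt(2))) = sqrt(3)/(3*sqrt(-I)*(-8 + 6*sqrt(2)))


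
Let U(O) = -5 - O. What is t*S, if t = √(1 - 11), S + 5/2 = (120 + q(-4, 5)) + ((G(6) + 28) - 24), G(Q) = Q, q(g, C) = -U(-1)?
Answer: 263*I*√10/2 ≈ 415.84*I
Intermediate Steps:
q(g, C) = 4 (q(g, C) = -(-5 - 1*(-1)) = -(-5 + 1) = -1*(-4) = 4)
S = 263/2 (S = -5/2 + ((120 + 4) + ((6 + 28) - 24)) = -5/2 + (124 + (34 - 24)) = -5/2 + (124 + 10) = -5/2 + 134 = 263/2 ≈ 131.50)
t = I*√10 (t = √(-10) = I*√10 ≈ 3.1623*I)
t*S = (I*√10)*(263/2) = 263*I*√10/2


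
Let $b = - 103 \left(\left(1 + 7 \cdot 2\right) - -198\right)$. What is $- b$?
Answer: $21939$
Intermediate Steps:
$b = -21939$ ($b = - 103 \left(\left(1 + 14\right) + 198\right) = - 103 \left(15 + 198\right) = \left(-103\right) 213 = -21939$)
$- b = \left(-1\right) \left(-21939\right) = 21939$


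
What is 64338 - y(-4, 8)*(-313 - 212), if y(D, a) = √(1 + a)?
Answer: 65913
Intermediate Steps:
64338 - y(-4, 8)*(-313 - 212) = 64338 - √(1 + 8)*(-313 - 212) = 64338 - √9*(-525) = 64338 - 3*(-525) = 64338 - 1*(-1575) = 64338 + 1575 = 65913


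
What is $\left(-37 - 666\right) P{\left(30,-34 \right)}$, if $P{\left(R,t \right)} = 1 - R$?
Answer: $20387$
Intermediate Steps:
$\left(-37 - 666\right) P{\left(30,-34 \right)} = \left(-37 - 666\right) \left(1 - 30\right) = - 703 \left(1 - 30\right) = \left(-703\right) \left(-29\right) = 20387$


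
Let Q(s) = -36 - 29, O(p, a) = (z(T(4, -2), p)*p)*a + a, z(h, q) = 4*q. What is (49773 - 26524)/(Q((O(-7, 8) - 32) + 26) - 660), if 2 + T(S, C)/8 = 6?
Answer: -23249/725 ≈ -32.068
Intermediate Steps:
T(S, C) = 32 (T(S, C) = -16 + 8*6 = -16 + 48 = 32)
O(p, a) = a + 4*a*p² (O(p, a) = ((4*p)*p)*a + a = (4*p²)*a + a = 4*a*p² + a = a + 4*a*p²)
Q(s) = -65
(49773 - 26524)/(Q((O(-7, 8) - 32) + 26) - 660) = (49773 - 26524)/(-65 - 660) = 23249/(-725) = 23249*(-1/725) = -23249/725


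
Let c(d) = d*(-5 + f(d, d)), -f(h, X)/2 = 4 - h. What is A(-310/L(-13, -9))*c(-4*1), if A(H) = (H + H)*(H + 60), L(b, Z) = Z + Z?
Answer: 6032600/27 ≈ 2.2343e+5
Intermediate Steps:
f(h, X) = -8 + 2*h (f(h, X) = -2*(4 - h) = -8 + 2*h)
L(b, Z) = 2*Z
c(d) = d*(-13 + 2*d) (c(d) = d*(-5 + (-8 + 2*d)) = d*(-13 + 2*d))
A(H) = 2*H*(60 + H) (A(H) = (2*H)*(60 + H) = 2*H*(60 + H))
A(-310/L(-13, -9))*c(-4*1) = (2*(-310/(2*(-9)))*(60 - 310/(2*(-9))))*((-4*1)*(-13 + 2*(-4*1))) = (2*(-310/(-18))*(60 - 310/(-18)))*(-4*(-13 + 2*(-4))) = (2*(-310*(-1/18))*(60 - 310*(-1/18)))*(-4*(-13 - 8)) = (2*(155/9)*(60 + 155/9))*(-4*(-21)) = (2*(155/9)*(695/9))*84 = (215450/81)*84 = 6032600/27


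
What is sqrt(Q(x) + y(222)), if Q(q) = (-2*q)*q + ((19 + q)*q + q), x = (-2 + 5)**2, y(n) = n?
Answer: sqrt(321) ≈ 17.916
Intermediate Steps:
x = 9 (x = 3**2 = 9)
Q(q) = q - 2*q**2 + q*(19 + q) (Q(q) = -2*q**2 + (q*(19 + q) + q) = -2*q**2 + (q + q*(19 + q)) = q - 2*q**2 + q*(19 + q))
sqrt(Q(x) + y(222)) = sqrt(9*(20 - 1*9) + 222) = sqrt(9*(20 - 9) + 222) = sqrt(9*11 + 222) = sqrt(99 + 222) = sqrt(321)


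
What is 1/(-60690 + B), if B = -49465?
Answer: -1/110155 ≈ -9.0781e-6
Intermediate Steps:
1/(-60690 + B) = 1/(-60690 - 49465) = 1/(-110155) = -1/110155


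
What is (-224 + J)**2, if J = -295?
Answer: 269361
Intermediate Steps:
(-224 + J)**2 = (-224 - 295)**2 = (-519)**2 = 269361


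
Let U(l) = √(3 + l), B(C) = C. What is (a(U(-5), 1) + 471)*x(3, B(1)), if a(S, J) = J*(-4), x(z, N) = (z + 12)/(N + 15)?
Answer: 7005/16 ≈ 437.81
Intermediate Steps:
x(z, N) = (12 + z)/(15 + N)
a(S, J) = -4*J
(a(U(-5), 1) + 471)*x(3, B(1)) = (-4*1 + 471)*((12 + 3)/(15 + 1)) = (-4 + 471)*(15/16) = 467*((1/16)*15) = 467*(15/16) = 7005/16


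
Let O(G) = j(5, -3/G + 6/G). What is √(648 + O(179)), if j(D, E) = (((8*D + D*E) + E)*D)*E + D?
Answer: √21030443/179 ≈ 25.620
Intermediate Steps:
j(D, E) = D + D*E*(E + 8*D + D*E) (j(D, E) = ((E + 8*D + D*E)*D)*E + D = (D*(E + 8*D + D*E))*E + D = D*E*(E + 8*D + D*E) + D = D + D*E*(E + 8*D + D*E))
O(G) = 5 + 270/G² + 600/G (O(G) = 5*(1 + (-3/G + 6/G)² + 5*(-3/G + 6/G)² + 8*5*(-3/G + 6/G)) = 5*(1 + (3/G)² + 5*(3/G)² + 8*5*(3/G)) = 5*(1 + 9/G² + 5*(9/G²) + 120/G) = 5*(1 + 9/G² + 45/G² + 120/G) = 5*(1 + 54/G² + 120/G) = 5 + 270/G² + 600/G)
√(648 + O(179)) = √(648 + (5 + 270/179² + 600/179)) = √(648 + (5 + 270*(1/32041) + 600*(1/179))) = √(648 + (5 + 270/32041 + 600/179)) = √(648 + 267875/32041) = √(21030443/32041) = √21030443/179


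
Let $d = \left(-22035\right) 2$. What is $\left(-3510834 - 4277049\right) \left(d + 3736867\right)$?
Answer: $-28759070978751$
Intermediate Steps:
$d = -44070$
$\left(-3510834 - 4277049\right) \left(d + 3736867\right) = \left(-3510834 - 4277049\right) \left(-44070 + 3736867\right) = \left(-7787883\right) 3692797 = -28759070978751$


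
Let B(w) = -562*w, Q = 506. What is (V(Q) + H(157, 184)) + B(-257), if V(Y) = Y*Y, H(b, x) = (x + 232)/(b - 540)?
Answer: 153379594/383 ≈ 4.0047e+5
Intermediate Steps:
H(b, x) = (232 + x)/(-540 + b)
V(Y) = Y²
(V(Q) + H(157, 184)) + B(-257) = (506² + (232 + 184)/(-540 + 157)) - 562*(-257) = (256036 + 416/(-383)) + 144434 = (256036 - 1/383*416) + 144434 = (256036 - 416/383) + 144434 = 98061372/383 + 144434 = 153379594/383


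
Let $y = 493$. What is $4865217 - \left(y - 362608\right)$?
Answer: $5227332$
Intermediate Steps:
$4865217 - \left(y - 362608\right) = 4865217 - \left(493 - 362608\right) = 4865217 - -362115 = 4865217 + 362115 = 5227332$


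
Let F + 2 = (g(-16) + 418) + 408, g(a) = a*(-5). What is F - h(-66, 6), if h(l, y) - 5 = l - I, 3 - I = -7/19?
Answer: 18399/19 ≈ 968.37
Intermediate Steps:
g(a) = -5*a
F = 904 (F = -2 + ((-5*(-16) + 418) + 408) = -2 + ((80 + 418) + 408) = -2 + (498 + 408) = -2 + 906 = 904)
I = 64/19 (I = 3 - (-7)/19 = 3 - 1*(-7/19) = 3 + 7/19 = 64/19 ≈ 3.3684)
h(l, y) = 31/19 + l (h(l, y) = 5 + (l - 1*64/19) = 5 + (l - 64/19) = 5 + (-64/19 + l) = 31/19 + l)
F - h(-66, 6) = 904 - (31/19 - 66) = 904 - 1*(-1223/19) = 904 + 1223/19 = 18399/19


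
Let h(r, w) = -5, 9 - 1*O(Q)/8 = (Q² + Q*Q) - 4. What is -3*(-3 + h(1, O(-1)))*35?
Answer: 840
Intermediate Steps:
O(Q) = 104 - 16*Q² (O(Q) = 72 - 8*((Q² + Q*Q) - 4) = 72 - 8*((Q² + Q²) - 4) = 72 - 8*(2*Q² - 4) = 72 - 8*(-4 + 2*Q²) = 72 + (32 - 16*Q²) = 104 - 16*Q²)
-3*(-3 + h(1, O(-1)))*35 = -3*(-3 - 5)*35 = -3*(-8)*35 = 24*35 = 840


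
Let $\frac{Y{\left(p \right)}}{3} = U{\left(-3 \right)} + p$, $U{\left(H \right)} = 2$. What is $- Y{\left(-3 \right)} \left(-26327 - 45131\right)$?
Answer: $-214374$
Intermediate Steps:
$Y{\left(p \right)} = 6 + 3 p$ ($Y{\left(p \right)} = 3 \left(2 + p\right) = 6 + 3 p$)
$- Y{\left(-3 \right)} \left(-26327 - 45131\right) = - (6 + 3 \left(-3\right)) \left(-26327 - 45131\right) = - (6 - 9) \left(-26327 - 45131\right) = \left(-1\right) \left(-3\right) \left(-71458\right) = 3 \left(-71458\right) = -214374$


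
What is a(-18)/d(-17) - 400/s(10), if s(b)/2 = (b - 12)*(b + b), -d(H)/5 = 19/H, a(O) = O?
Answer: 169/95 ≈ 1.7789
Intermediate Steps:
d(H) = -95/H
s(b) = 4*b*(-12 + b) (s(b) = 2*((b - 12)*(b + b)) = 2*((-12 + b)*(2*b)) = 2*(2*b*(-12 + b)) = 4*b*(-12 + b))
a(-18)/d(-17) - 400/s(10) = -18/((-95/(-17))) - 400*1/(40*(-12 + 10)) = -18/((-95*(-1/17))) - 400/(4*10*(-2)) = -18/95/17 - 400/(-80) = -18*17/95 - 400*(-1/80) = -306/95 + 5 = 169/95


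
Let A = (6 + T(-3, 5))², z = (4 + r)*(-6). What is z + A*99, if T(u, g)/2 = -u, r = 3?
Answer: 14214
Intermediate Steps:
T(u, g) = -2*u (T(u, g) = 2*(-u) = -2*u)
z = -42 (z = (4 + 3)*(-6) = 7*(-6) = -42)
A = 144 (A = (6 - 2*(-3))² = (6 + 6)² = 12² = 144)
z + A*99 = -42 + 144*99 = -42 + 14256 = 14214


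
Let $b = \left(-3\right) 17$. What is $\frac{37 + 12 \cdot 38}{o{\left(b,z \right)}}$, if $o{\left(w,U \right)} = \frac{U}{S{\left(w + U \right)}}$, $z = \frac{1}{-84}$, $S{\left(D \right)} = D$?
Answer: $2112505$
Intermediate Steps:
$b = -51$
$z = - \frac{1}{84} \approx -0.011905$
$o{\left(w,U \right)} = \frac{U}{U + w}$ ($o{\left(w,U \right)} = \frac{U}{w + U} = \frac{U}{U + w}$)
$\frac{37 + 12 \cdot 38}{o{\left(b,z \right)}} = \frac{37 + 12 \cdot 38}{\left(- \frac{1}{84}\right) \frac{1}{- \frac{1}{84} - 51}} = \frac{37 + 456}{\left(- \frac{1}{84}\right) \frac{1}{- \frac{4285}{84}}} = \frac{493}{\left(- \frac{1}{84}\right) \left(- \frac{84}{4285}\right)} = 493 \frac{1}{\frac{1}{4285}} = 493 \cdot 4285 = 2112505$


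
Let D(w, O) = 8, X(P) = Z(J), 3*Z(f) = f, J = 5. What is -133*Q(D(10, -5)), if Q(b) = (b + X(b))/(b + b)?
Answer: -3857/48 ≈ -80.354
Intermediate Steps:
Z(f) = f/3
X(P) = 5/3 (X(P) = (⅓)*5 = 5/3)
Q(b) = (5/3 + b)/(2*b) (Q(b) = (b + 5/3)/(b + b) = (5/3 + b)/((2*b)) = (5/3 + b)*(1/(2*b)) = (5/3 + b)/(2*b))
-133*Q(D(10, -5)) = -133*(5 + 3*8)/(6*8) = -133*(5 + 24)/(6*8) = -133*29/(6*8) = -133*29/48 = -3857/48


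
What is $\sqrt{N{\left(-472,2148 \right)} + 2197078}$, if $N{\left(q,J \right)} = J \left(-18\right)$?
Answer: $\sqrt{2158414} \approx 1469.2$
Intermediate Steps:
$N{\left(q,J \right)} = - 18 J$
$\sqrt{N{\left(-472,2148 \right)} + 2197078} = \sqrt{\left(-18\right) 2148 + 2197078} = \sqrt{-38664 + 2197078} = \sqrt{2158414}$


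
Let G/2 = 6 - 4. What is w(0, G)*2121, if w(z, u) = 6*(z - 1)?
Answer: -12726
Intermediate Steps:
G = 4 (G = 2*(6 - 4) = 2*2 = 4)
w(z, u) = -6 + 6*z (w(z, u) = 6*(-1 + z) = -6 + 6*z)
w(0, G)*2121 = (-6 + 6*0)*2121 = (-6 + 0)*2121 = -6*2121 = -12726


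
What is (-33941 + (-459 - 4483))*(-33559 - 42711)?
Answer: 2965606410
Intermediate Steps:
(-33941 + (-459 - 4483))*(-33559 - 42711) = (-33941 - 4942)*(-76270) = -38883*(-76270) = 2965606410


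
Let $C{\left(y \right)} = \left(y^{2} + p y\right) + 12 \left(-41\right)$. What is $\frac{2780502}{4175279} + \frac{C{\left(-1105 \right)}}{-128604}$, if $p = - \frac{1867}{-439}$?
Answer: $- \frac{24661665546944}{2806242593411} \approx -8.7881$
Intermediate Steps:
$p = \frac{1867}{439}$ ($p = \left(-1867\right) \left(- \frac{1}{439}\right) = \frac{1867}{439} \approx 4.2528$)
$C{\left(y \right)} = -492 + y^{2} + \frac{1867 y}{439}$ ($C{\left(y \right)} = \left(y^{2} + \frac{1867 y}{439}\right) + 12 \left(-41\right) = \left(y^{2} + \frac{1867 y}{439}\right) - 492 = -492 + y^{2} + \frac{1867 y}{439}$)
$\frac{2780502}{4175279} + \frac{C{\left(-1105 \right)}}{-128604} = \frac{2780502}{4175279} + \frac{-492 + \left(-1105\right)^{2} + \frac{1867}{439} \left(-1105\right)}{-128604} = 2780502 \cdot \frac{1}{4175279} + \left(-492 + 1221025 - \frac{2063035}{439}\right) \left(- \frac{1}{128604}\right) = \frac{2780502}{4175279} + \frac{533750952}{439} \left(- \frac{1}{128604}\right) = \frac{2780502}{4175279} - \frac{6354178}{672109} = - \frac{24661665546944}{2806242593411}$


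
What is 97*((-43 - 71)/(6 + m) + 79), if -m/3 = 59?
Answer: 23183/3 ≈ 7727.7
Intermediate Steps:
m = -177 (m = -3*59 = -177)
97*((-43 - 71)/(6 + m) + 79) = 97*((-43 - 71)/(6 - 177) + 79) = 97*(-114/(-171) + 79) = 97*(-114*(-1/171) + 79) = 97*(⅔ + 79) = 97*(239/3) = 23183/3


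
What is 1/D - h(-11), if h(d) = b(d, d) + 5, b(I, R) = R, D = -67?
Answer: 401/67 ≈ 5.9851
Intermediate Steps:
h(d) = 5 + d (h(d) = d + 5 = 5 + d)
1/D - h(-11) = 1/(-67) - (5 - 11) = -1/67 - 1*(-6) = -1/67 + 6 = 401/67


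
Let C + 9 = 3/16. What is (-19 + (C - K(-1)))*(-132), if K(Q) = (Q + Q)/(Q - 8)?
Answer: 44407/12 ≈ 3700.6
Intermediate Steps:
K(Q) = 2*Q/(-8 + Q) (K(Q) = (2*Q)/(-8 + Q) = 2*Q/(-8 + Q))
C = -141/16 (C = -9 + 3/16 = -141/16 ≈ -8.8125)
(-19 + (C - K(-1)))*(-132) = (-19 + (-141/16 - 2*(-1)/(-8 - 1)))*(-132) = (-19 + (-141/16 - 2*(-1)/(-9)))*(-132) = (-19 + (-141/16 - 2*(-1)*(-1)/9))*(-132) = (-19 + (-141/16 - 1*2/9))*(-132) = (-19 + (-141/16 - 2/9))*(-132) = (-19 - 1301/144)*(-132) = -4037/144*(-132) = 44407/12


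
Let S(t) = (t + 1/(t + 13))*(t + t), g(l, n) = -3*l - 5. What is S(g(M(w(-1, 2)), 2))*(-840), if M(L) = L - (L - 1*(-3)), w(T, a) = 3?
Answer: -463680/17 ≈ -27275.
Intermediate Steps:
M(L) = -3 (M(L) = L - (L + 3) = L - (3 + L) = L + (-3 - L) = -3)
g(l, n) = -5 - 3*l
S(t) = 2*t*(t + 1/(13 + t)) (S(t) = (t + 1/(13 + t))*(2*t) = 2*t*(t + 1/(13 + t)))
S(g(M(w(-1, 2)), 2))*(-840) = (2*(-5 - 3*(-3))*(1 + (-5 - 3*(-3))**2 + 13*(-5 - 3*(-3)))/(13 + (-5 - 3*(-3))))*(-840) = (2*(-5 + 9)*(1 + (-5 + 9)**2 + 13*(-5 + 9))/(13 + (-5 + 9)))*(-840) = (2*4*(1 + 4**2 + 13*4)/(13 + 4))*(-840) = (2*4*(1 + 16 + 52)/17)*(-840) = (2*4*(1/17)*69)*(-840) = (552/17)*(-840) = -463680/17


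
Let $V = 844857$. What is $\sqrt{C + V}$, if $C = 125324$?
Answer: $\sqrt{970181} \approx 984.98$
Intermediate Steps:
$\sqrt{C + V} = \sqrt{125324 + 844857} = \sqrt{970181}$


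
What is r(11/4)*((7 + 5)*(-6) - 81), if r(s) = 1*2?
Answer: -306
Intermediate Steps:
r(s) = 2
r(11/4)*((7 + 5)*(-6) - 81) = 2*((7 + 5)*(-6) - 81) = 2*(12*(-6) - 81) = 2*(-72 - 81) = 2*(-153) = -306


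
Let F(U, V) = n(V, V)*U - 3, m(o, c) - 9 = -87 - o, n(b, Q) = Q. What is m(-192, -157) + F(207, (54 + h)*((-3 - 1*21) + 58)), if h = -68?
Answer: -98421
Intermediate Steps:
m(o, c) = -78 - o (m(o, c) = 9 + (-87 - o) = -78 - o)
F(U, V) = -3 + U*V (F(U, V) = V*U - 3 = U*V - 3 = -3 + U*V)
m(-192, -157) + F(207, (54 + h)*((-3 - 1*21) + 58)) = (-78 - 1*(-192)) + (-3 + 207*((54 - 68)*((-3 - 1*21) + 58))) = (-78 + 192) + (-3 + 207*(-14*((-3 - 21) + 58))) = 114 + (-3 + 207*(-14*(-24 + 58))) = 114 + (-3 + 207*(-14*34)) = 114 + (-3 + 207*(-476)) = 114 + (-3 - 98532) = 114 - 98535 = -98421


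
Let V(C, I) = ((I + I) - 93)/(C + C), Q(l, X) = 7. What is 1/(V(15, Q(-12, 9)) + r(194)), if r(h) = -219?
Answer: -30/6649 ≈ -0.0045120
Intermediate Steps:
V(C, I) = (-93 + 2*I)/(2*C) (V(C, I) = (2*I - 93)/((2*C)) = (-93 + 2*I)*(1/(2*C)) = (-93 + 2*I)/(2*C))
1/(V(15, Q(-12, 9)) + r(194)) = 1/((-93/2 + 7)/15 - 219) = 1/((1/15)*(-79/2) - 219) = 1/(-79/30 - 219) = 1/(-6649/30) = -30/6649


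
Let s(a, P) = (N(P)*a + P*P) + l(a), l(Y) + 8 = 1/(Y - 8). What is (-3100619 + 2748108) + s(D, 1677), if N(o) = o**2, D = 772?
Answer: 1660613437673/764 ≈ 2.1736e+9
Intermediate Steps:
l(Y) = -8 + 1/(-8 + Y) (l(Y) = -8 + 1/(Y - 8) = -8 + 1/(-8 + Y))
s(a, P) = P**2 + a*P**2 + (65 - 8*a)/(-8 + a) (s(a, P) = (P**2*a + P*P) + (65 - 8*a)/(-8 + a) = (a*P**2 + P**2) + (65 - 8*a)/(-8 + a) = (P**2 + a*P**2) + (65 - 8*a)/(-8 + a) = P**2 + a*P**2 + (65 - 8*a)/(-8 + a))
(-3100619 + 2748108) + s(D, 1677) = (-3100619 + 2748108) + (65 - 8*772 + 1677**2*(1 + 772)*(-8 + 772))/(-8 + 772) = -352511 + (65 - 6176 + 2812329*773*764)/764 = -352511 + (65 - 6176 + 1660882762188)/764 = -352511 + (1/764)*1660882756077 = -352511 + 1660882756077/764 = 1660613437673/764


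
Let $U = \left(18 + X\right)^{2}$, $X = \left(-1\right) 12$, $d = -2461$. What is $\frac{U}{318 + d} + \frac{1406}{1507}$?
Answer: $\frac{2958806}{3229501} \approx 0.91618$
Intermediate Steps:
$X = -12$
$U = 36$ ($U = \left(18 - 12\right)^{2} = 6^{2} = 36$)
$\frac{U}{318 + d} + \frac{1406}{1507} = \frac{36}{318 - 2461} + \frac{1406}{1507} = \frac{36}{-2143} + 1406 \cdot \frac{1}{1507} = 36 \left(- \frac{1}{2143}\right) + \frac{1406}{1507} = - \frac{36}{2143} + \frac{1406}{1507} = \frac{2958806}{3229501}$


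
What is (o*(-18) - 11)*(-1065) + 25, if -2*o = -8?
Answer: 88420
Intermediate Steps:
o = 4 (o = -1/2*(-8) = 4)
(o*(-18) - 11)*(-1065) + 25 = (4*(-18) - 11)*(-1065) + 25 = (-72 - 11)*(-1065) + 25 = -83*(-1065) + 25 = 88395 + 25 = 88420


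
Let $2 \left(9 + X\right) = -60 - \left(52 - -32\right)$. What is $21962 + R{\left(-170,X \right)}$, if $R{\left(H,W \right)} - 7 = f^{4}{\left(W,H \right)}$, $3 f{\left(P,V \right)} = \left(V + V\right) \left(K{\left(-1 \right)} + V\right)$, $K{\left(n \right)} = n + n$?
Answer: $\frac{11695787144029939489}{81} \approx 1.4439 \cdot 10^{17}$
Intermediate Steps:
$K{\left(n \right)} = 2 n$
$f{\left(P,V \right)} = \frac{2 V \left(-2 + V\right)}{3}$ ($f{\left(P,V \right)} = \frac{\left(V + V\right) \left(2 \left(-1\right) + V\right)}{3} = \frac{2 V \left(-2 + V\right)}{3}$)
$X = -81$ ($X = -9 + \frac{-60 - \left(52 - -32\right)}{2} = -9 + \frac{-60 - \left(52 + 32\right)}{2} = -9 + \frac{-60 - 84}{2} = -9 + \frac{1}{2} \left(-144\right) = -9 - 72 = -81$)
$R{\left(H,W \right)} = 7 + \frac{16 H^{4} \left(-2 + H\right)^{4}}{81}$ ($R{\left(H,W \right)} = 7 + \left(\frac{2 H \left(-2 + H\right)}{3}\right)^{4} = 7 + \frac{16 H^{4} \left(-2 + H\right)^{4}}{81}$)
$21962 + R{\left(-170,X \right)} = 21962 + \left(7 + \frac{16 \left(-170\right)^{4} \left(-2 - 170\right)^{4}}{81}\right) = 21962 + \left(7 + \frac{16}{81} \cdot 835210000 \left(-172\right)^{4}\right) = 21962 + \left(7 + \frac{16}{81} \cdot 835210000 \cdot 875213056\right) = 21962 + \left(7 + \frac{11695787144028160000}{81}\right) = 21962 + \frac{11695787144028160567}{81} = \frac{11695787144029939489}{81}$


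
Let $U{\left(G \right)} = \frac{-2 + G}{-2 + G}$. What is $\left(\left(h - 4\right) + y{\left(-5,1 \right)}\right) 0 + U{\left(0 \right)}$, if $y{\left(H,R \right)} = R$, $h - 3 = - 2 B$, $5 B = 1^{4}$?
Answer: $1$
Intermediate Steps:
$B = \frac{1}{5}$ ($B = \frac{1^{4}}{5} = \frac{1}{5} \cdot 1 = \frac{1}{5} \approx 0.2$)
$h = \frac{13}{5}$ ($h = 3 - \frac{2}{5} = \frac{13}{5} \approx 2.6$)
$U{\left(G \right)} = 1$
$\left(\left(h - 4\right) + y{\left(-5,1 \right)}\right) 0 + U{\left(0 \right)} = \left(\left(\frac{13}{5} - 4\right) + 1\right) 0 + 1 = \left(- \frac{7}{5} + 1\right) 0 + 1 = \left(- \frac{2}{5}\right) 0 + 1 = 0 + 1 = 1$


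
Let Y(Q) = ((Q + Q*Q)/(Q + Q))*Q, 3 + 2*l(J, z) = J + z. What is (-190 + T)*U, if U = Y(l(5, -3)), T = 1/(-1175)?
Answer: 223251/9400 ≈ 23.750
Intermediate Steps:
l(J, z) = -3/2 + J/2 + z/2 (l(J, z) = -3/2 + (J + z)/2 = -3/2 + (J/2 + z/2) = -3/2 + J/2 + z/2)
T = -1/1175 ≈ -0.00085106
Y(Q) = Q/2 + Q²/2 (Y(Q) = ((Q + Q²)/((2*Q)))*Q = ((Q + Q²)*(1/(2*Q)))*Q = ((Q + Q²)/(2*Q))*Q = Q/2 + Q²/2)
U = -⅛ (U = (-3/2 + (½)*5 + (½)*(-3))*(1 + (-3/2 + (½)*5 + (½)*(-3)))/2 = (-3/2 + 5/2 - 3/2)*(1 + (-3/2 + 5/2 - 3/2))/2 = (½)*(-½)*(1 - ½) = (½)*(-½)*(½) = -⅛ ≈ -0.12500)
(-190 + T)*U = (-190 - 1/1175)*(-⅛) = -223251/1175*(-⅛) = 223251/9400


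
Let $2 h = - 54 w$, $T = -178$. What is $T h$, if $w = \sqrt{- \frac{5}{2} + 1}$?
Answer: $2403 i \sqrt{6} \approx 5886.1 i$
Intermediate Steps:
$w = \frac{i \sqrt{6}}{2}$ ($w = \sqrt{\left(-5\right) \frac{1}{2} + 1} = \sqrt{- \frac{5}{2} + 1} = \sqrt{- \frac{3}{2}} = \frac{i \sqrt{6}}{2} \approx 1.2247 i$)
$h = - \frac{27 i \sqrt{6}}{2}$ ($h = \frac{\left(-54\right) \frac{i \sqrt{6}}{2}}{2} = \frac{\left(-27\right) i \sqrt{6}}{2} = - \frac{27 i \sqrt{6}}{2} \approx - 33.068 i$)
$T h = - 178 \left(- \frac{27 i \sqrt{6}}{2}\right) = 2403 i \sqrt{6}$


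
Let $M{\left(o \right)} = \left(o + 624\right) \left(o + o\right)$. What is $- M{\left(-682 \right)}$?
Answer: $-79112$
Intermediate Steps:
$M{\left(o \right)} = 2 o \left(624 + o\right)$ ($M{\left(o \right)} = \left(624 + o\right) 2 o = 2 o \left(624 + o\right)$)
$- M{\left(-682 \right)} = - 2 \left(-682\right) \left(624 - 682\right) = - 2 \left(-682\right) \left(-58\right) = \left(-1\right) 79112 = -79112$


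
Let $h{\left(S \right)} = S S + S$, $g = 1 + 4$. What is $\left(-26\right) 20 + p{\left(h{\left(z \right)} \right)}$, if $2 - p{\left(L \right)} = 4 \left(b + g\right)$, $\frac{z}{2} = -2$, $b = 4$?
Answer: $-554$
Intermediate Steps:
$g = 5$
$z = -4$ ($z = 2 \left(-2\right) = -4$)
$h{\left(S \right)} = S + S^{2}$ ($h{\left(S \right)} = S^{2} + S = S + S^{2}$)
$p{\left(L \right)} = -34$ ($p{\left(L \right)} = 2 - 4 \left(4 + 5\right) = 2 - 4 \cdot 9 = 2 - 36 = -34$)
$\left(-26\right) 20 + p{\left(h{\left(z \right)} \right)} = \left(-26\right) 20 - 34 = -520 - 34 = -554$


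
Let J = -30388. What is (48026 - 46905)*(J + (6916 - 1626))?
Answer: -28134858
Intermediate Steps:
(48026 - 46905)*(J + (6916 - 1626)) = (48026 - 46905)*(-30388 + (6916 - 1626)) = 1121*(-30388 + 5290) = 1121*(-25098) = -28134858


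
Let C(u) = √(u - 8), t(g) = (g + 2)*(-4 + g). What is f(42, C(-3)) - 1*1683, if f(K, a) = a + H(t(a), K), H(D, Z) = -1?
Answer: -1684 + I*√11 ≈ -1684.0 + 3.3166*I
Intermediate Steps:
t(g) = (-4 + g)*(2 + g) (t(g) = (2 + g)*(-4 + g) = (-4 + g)*(2 + g))
C(u) = √(-8 + u)
f(K, a) = -1 + a (f(K, a) = a - 1 = -1 + a)
f(42, C(-3)) - 1*1683 = (-1 + √(-8 - 3)) - 1*1683 = (-1 + √(-11)) - 1683 = (-1 + I*√11) - 1683 = -1684 + I*√11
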